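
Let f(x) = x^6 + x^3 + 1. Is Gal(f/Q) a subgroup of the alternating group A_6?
The polynomial is irreducible of degree 6 over Q. Its discriminant is -19683, which is not a perfect square. A Galois group lies in the alternating group exactly when the discriminant is a square in Q, so the Galois group (C_6) is not contained in A_6.

No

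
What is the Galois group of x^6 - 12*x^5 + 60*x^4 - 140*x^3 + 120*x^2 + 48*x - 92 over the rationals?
The polynomial f is an irreducible sextic over Q, so G = Gal(f/Q) is one of the 16 transitive subgroups 6T1, ..., 6T16 of S_6. The discriminant of f is 660451885056, which is not a perfect square, so G is not contained in A_6. The transitive groups of degree 6 not contained in A_6 are: C_6 (6T1, order 6), S_3 (6T2, order 6), D_6 (6T3, order 12), C_3 x S_3 (6T5, order 18), A_4 x C_2 (6T6, order 24), S_4 (6T8, order 24), S_3 x S_3 (6T9, order 36), S_4 x C_2 (6T11, order 48), (S_3 x S_3) : C_2 (6T13, order 72), PGL(2,5) (6T14, order 120), S_6 (6T16, order 720). By Dedekind's theorem, for a prime p not dividing disc(f) the degrees of the irreducible factors of f mod p form the cycle type of an element of G. Factoring f modulo the 14 such primes p <= 53 (skipping 2, 3, which divide the discriminant), each new pattern first appears at: mod 5: f = (x + 2)(x + 4)(x^2 + 2)(x^2 + 2x + 3), pattern 2+2+1+1; mod 7: f = (x^6 + 2x^5 + 4x^4 + x^2 + 6x + 6), pattern 6; mod 19: f = (x + 3)(x + 14)(x + 15)(x^3 + 13x^2 + 12x + 1), pattern 3+1+1+1; mod 31: f = (x^2 + 9x + 6)(x^2 + 11x + 21)(x^2 + 30x + 16), pattern 2+2+2; mod 43: f = (x^3 + 37x^2 + 12x + 17)(x^3 + 37x^2 + 12x + 30), pattern 3+3. No other pattern occurs in this range, so the set of observed cycle types is {2+2+1+1, 6, 3+1+1+1, 2+2+2, 3+3}. The candidates containing elements of all these cycle types are S_3 x S_3 (6T9) of order 36, (S_3 x S_3) : C_2 (6T13) of order 72, S_6 (6T16) of order 720; the others are excluded. The observed types are precisely the cycle types that occur in S_3 x S_3 (6T9) (apart from the identity). Each of the other remaining candidates has further cycle types, and by the Chebotarev density theorem the matching factorization patterns would occur for a proportion of primes equal to their share of the group: (S_3 x S_3) : C_2 (6T13) additionally contains elements of type 4+2, 3+2+1, 2+1+1+1+1 (36 of its 72 elements, about 50% of primes); S_6 (6T16) additionally contains elements of type 5+1, 4+2, 4+1+1, 3+2+1, 2+1+1+1+1 (459 of its 720 elements, about 64% of primes). None of the 14 primes tested shows any such pattern (for each of these groups the chance of that is below 10^-4), which rules them out. Hence G = S_3 x S_3 (6T9), of order 36.

S_3 x S_3 (order 36)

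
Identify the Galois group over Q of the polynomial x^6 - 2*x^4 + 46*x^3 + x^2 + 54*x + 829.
The polynomial f is an irreducible sextic over Q, so G = Gal(f/Q) is one of the 16 transitive subgroups 6T1, ..., 6T16 of S_6. The discriminant of f is -1554882624000000, which is not a perfect square, so G is not contained in A_6. The transitive groups of degree 6 not contained in A_6 are: C_6 (6T1, order 6), S_3 (6T2, order 6), D_6 (6T3, order 12), C_3 x S_3 (6T5, order 18), A_4 x C_2 (6T6, order 24), S_4 (6T8, order 24), S_3 x S_3 (6T9, order 36), S_4 x C_2 (6T11, order 48), (S_3 x S_3) : C_2 (6T13, order 72), PGL(2,5) (6T14, order 120), S_6 (6T16, order 720). By Dedekind's theorem, for a prime p not dividing disc(f) the degrees of the irreducible factors of f mod p form the cycle type of an element of G. Factoring f modulo the 17 such primes p <= 79 (skipping 2, 3, 5, 31, 53, which divide the discriminant), each new pattern first appears at: mod 7: f = (x^6 + 5x^4 + 4x^3 + x^2 + 5x + 3), pattern 6; mod 11: f = (x^2 + 5)(x^2 + 4x + 7)(x^2 + 7x + 2), pattern 2+2+2; mod 13: f = (x^2 + x + 3)(x^4 + 12x^3 + 9x^2 + x + 12), pattern 4+2; mod 23: f = (x + 15)(x + 16)(x^4 + 15x^3 + 6x^2 + 9x + 7), pattern 4+1+1; mod 37: f = (x + 6)(x + 7)(x^2 + 28x + 35)(x^2 + 33x + 17), pattern 2+2+1+1; mod 41: f = (x^3 + 15x^2 + 30x + 13)(x^3 + 26x^2 + 29x + 7), pattern 3+3; mod 47: f = (x + 4)(x + 17)(x + 20)(x + 30)(x^2 + 23x + 31), pattern 2+1+1+1+1. No other pattern occurs in this range, so the set of observed cycle types is {6, 2+2+2, 4+2, 4+1+1, 2+2+1+1, 3+3, 2+1+1+1+1}. The candidates containing elements of all these cycle types are S_4 x C_2 (6T11) of order 48, S_6 (6T16) of order 720; the others are excluded. The observed types are precisely the cycle types that occur in S_4 x C_2 (6T11) (apart from the identity). Each of the other remaining candidates has further cycle types, and by the Chebotarev density theorem the matching factorization patterns would occur for a proportion of primes equal to their share of the group: S_6 (6T16) additionally contains elements of type 5+1, 3+2+1, 3+1+1+1 (304 of its 720 elements, about 42% of primes). None of the 17 primes tested shows any such pattern (for each of these groups the chance of that is below 10^-4), which rules them out. Hence G = S_4 x C_2 (6T11), of order 48.

S_4 x C_2 (also written S4xC2)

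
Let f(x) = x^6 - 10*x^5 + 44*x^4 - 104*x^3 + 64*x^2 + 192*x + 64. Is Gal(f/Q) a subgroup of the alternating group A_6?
Yes

The polynomial is irreducible of degree 6 over Q. Its discriminant is 564385546240000 = 23756800^2, a perfect square. A Galois group lies in the alternating group exactly when the discriminant is a square in Q, so the Galois group ((C_3 x C_3) : C_4) is contained in A_6.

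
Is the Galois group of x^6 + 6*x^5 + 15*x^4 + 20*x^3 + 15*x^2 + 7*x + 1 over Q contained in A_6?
No

The polynomial is irreducible of degree 6 over Q. Its discriminant is 49781, which is not a perfect square. A Galois group lies in the alternating group exactly when the discriminant is a square in Q, so the Galois group (S_6) is not contained in A_6.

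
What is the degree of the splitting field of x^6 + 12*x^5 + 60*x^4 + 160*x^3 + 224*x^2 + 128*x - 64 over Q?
The degree of the splitting field over Q equals the order of the Galois group, so first determine the group. The polynomial f is an irreducible sextic over Q, so G = Gal(f/Q) is one of the 16 transitive subgroups 6T1, ..., 6T16 of S_6. The discriminant of f is 36352603193344 = 6029312^2, a perfect square, so G is contained in A_6. The transitive groups of degree 6 contained in A_6 are: A_4 (6T4, order 12), S_4 (6T7, order 24), (C_3 x C_3) : C_4 (6T10, order 36), PSL(2,5) (6T12, order 60), A_6 (6T15, order 360). By Dedekind's theorem, for a prime p not dividing disc(f) the degrees of the irreducible factors of f mod p form the cycle type of an element of G. Factoring f modulo the 79 such primes p <= 419 (skipping 2, 23, which divide the discriminant), each new pattern first appears at: mod 3: f = (x^3 + x^2 + 2)(x^3 + 2x^2 + x + 1), pattern 3+3; mod 5: f = (x^2 + 4x + 1)(x^4 + 3x^3 + 2x^2 + 4x + 1), pattern 4+2; mod 19: f = (x + 11)(x + 12)(x^2 + 3x + 5)(x^2 + 5x + 9), pattern 2+2+1+1; mod 223: f = (x + 34)(x + 69)(x + 111)(x + 116)(x + 158)(x + 193), pattern 1+1+1+1+1+1. No other pattern occurs in this range, so the set of observed cycle types is {3+3, 4+2, 2+2+1+1, 1+1+1+1+1+1}. The candidates containing elements of all these cycle types are S_4 (6T7) of order 24, (C_3 x C_3) : C_4 (6T10) of order 36, A_6 (6T15) of order 360; the others are excluded. The observed types are precisely the cycle types that occur in S_4 (6T7). Each of the other remaining candidates has further cycle types, and by the Chebotarev density theorem the matching factorization patterns would occur for a proportion of primes equal to their share of the group: (C_3 x C_3) : C_4 (6T10) additionally contains elements of type 3+1+1+1 (4 of its 36 elements, about 11% of primes); A_6 (6T15) additionally contains elements of type 5+1, 3+1+1+1 (184 of its 360 elements, about 51% of primes). None of the 79 primes tested shows any such pattern (for each of these groups the chance of that is below 10^-4), which rules them out. Hence G = S_4 (6T7), of order 24. The Galois group S_4 (6T7) has order 24, so the splitting field has degree 24 over Q.

24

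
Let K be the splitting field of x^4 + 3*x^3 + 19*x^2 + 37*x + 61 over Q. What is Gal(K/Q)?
The polynomial is an irreducible quartic over Q and its discriminant is 14535125, which is not a perfect square, so the Galois group is not contained in A_4. The resolvent cubic y^3 - 19*y^2 - 133*y + 2718 has exactly one rational root, so the Galois group is C_4 or D_4. The quartic becomes reducible over Q(sqrt(disc)), so the group is C_4.

C_4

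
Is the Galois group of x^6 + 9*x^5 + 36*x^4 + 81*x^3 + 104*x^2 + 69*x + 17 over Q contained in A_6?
No

The polynomial is irreducible of degree 6 over Q. Its discriminant is 810448, which is not a perfect square. A Galois group lies in the alternating group exactly when the discriminant is a square in Q, so the Galois group (S_4) is not contained in A_6.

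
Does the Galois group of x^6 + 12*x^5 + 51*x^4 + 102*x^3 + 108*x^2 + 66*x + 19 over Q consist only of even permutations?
No

The polynomial is irreducible of degree 6 over Q. Its discriminant is -151585344, which is not a perfect square. A Galois group lies in the alternating group exactly when the discriminant is a square in Q, so the Galois group (A_4 x C_2) is not contained in A_6.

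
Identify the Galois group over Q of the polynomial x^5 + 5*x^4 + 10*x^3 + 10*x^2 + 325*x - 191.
A_5 (order 60)

The polynomial f is an irreducible quintic over Q, so G = Gal(f/Q) is a transitive subgroup of S_5: one of C_5 (5T1, order 5), D_5 (5T2, order 10), F_20 (5T3, order 20), A_5 (5T4, order 60) or S_5 (5T5, order 120). The discriminant of f is 1073741824000000 = 32768000^2, a perfect square, so G is contained in A_5. The transitive groups of degree 5 contained in A_5 are: C_5 (5T1, order 5), D_5 (5T2, order 10), A_5 (5T4, order 60). By Dedekind's theorem, for a prime p not dividing disc(f) the degrees of the irreducible factors of f mod p form the cycle type of an element of G. Factoring f modulo the 2 such primes p <= 7 (skipping 2, 5, which divide the discriminant), each new pattern first appears at: mod 3: f = (x^5 + 2x^4 + x^3 + x^2 + x + 1), pattern 5; mod 7: f = (x + 2)(x + 4)(x^3 + 6x^2 + x + 5), pattern 3+1+1. No other pattern occurs in this range, so the set of observed cycle types is {5, 3+1+1}. Among the candidates above, the only group containing elements of all these cycle types is A_5 (5T4) — each of C_5 (5T1), D_5 (5T2) lacks at least one of them. Hence G = A_5 (5T4), of order 60.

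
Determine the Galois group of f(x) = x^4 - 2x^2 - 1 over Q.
The polynomial is an irreducible quartic over Q and its discriminant is -1024, which is not a perfect square, so the Galois group is not contained in A_4. The resolvent cubic y^3 + 2*y^2 + 4*y + 8 has exactly one rational root, so the Galois group is C_4 or D_4. The quartic remains irreducible over Q(sqrt(disc)), so the group is D_4.

D_4, the dihedral group of order 8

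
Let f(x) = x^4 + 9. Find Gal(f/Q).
The polynomial is an irreducible quartic over Q and its discriminant is 186624 = 432^2, a perfect square, so the Galois group is contained in A_4. The resolvent cubic y^3 - 36*y splits completely over Q, which gives the Klein four-group V_4.

V_4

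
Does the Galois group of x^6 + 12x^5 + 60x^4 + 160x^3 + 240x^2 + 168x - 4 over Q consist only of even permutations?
Yes

The polynomial is irreducible of degree 6 over Q. Its discriminant is 746496000000 = 864000^2, a perfect square. A Galois group lies in the alternating group exactly when the discriminant is a square in Q, so the Galois group (A_6) is contained in A_6.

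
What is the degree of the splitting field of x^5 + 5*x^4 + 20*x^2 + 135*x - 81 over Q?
The degree of the splitting field over Q equals the order of the Galois group, so first determine the group. The polynomial f is an irreducible quintic over Q, so G = Gal(f/Q) is a transitive subgroup of S_5: one of C_5 (5T1, order 5), D_5 (5T2, order 10), F_20 (5T3, order 20), A_5 (5T4, order 60) or S_5 (5T5, order 120). The discriminant of f is 1327104000000 = 1152000^2, a perfect square, so G is contained in A_5. The transitive groups of degree 5 contained in A_5 are: C_5 (5T1, order 5), D_5 (5T2, order 10), A_5 (5T4, order 60). By Dedekind's theorem, for a prime p not dividing disc(f) the degrees of the irreducible factors of f mod p form the cycle type of an element of G. Factoring f modulo the 23 such primes p <= 101 (skipping 2, 3, 5, which divide the discriminant), each new pattern first appears at: mod 7: f = (x^5 + 5x^4 + 6x^2 + 2x + 3), pattern 5; mod 17: f = (x + 12)(x^2 + x + 1)(x^2 + 9x + 6), pattern 2+2+1. No other pattern occurs in this range, so the set of observed cycle types is {5, 2+2+1}. The candidates containing elements of all these cycle types are D_5 (5T2) of order 10, A_5 (5T4) of order 60; the others are excluded. The observed types are precisely the cycle types that occur in D_5 (5T2) (apart from the identity). Each of the other remaining candidates has further cycle types, and by the Chebotarev density theorem the matching factorization patterns would occur for a proportion of primes equal to their share of the group: A_5 (5T4) additionally contains elements of type 3+1+1 (20 of its 60 elements, about 33% of primes). None of the 23 primes tested shows any such pattern (for each of these groups the chance of that is below 10^-4), which rules them out. Hence G = D_5 (5T2), of order 10. The Galois group D_5 (5T2) has order 10, so the splitting field has degree 10 over Q.

10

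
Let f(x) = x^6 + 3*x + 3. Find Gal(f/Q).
The polynomial f is an irreducible sextic over Q, so G = Gal(f/Q) is one of the 16 transitive subgroups 6T1, ..., 6T16 of S_6. The discriminant of f is -9059283, which is not a perfect square, so G is not contained in A_6. The transitive groups of degree 6 not contained in A_6 are: C_6 (6T1, order 6), S_3 (6T2, order 6), D_6 (6T3, order 12), C_3 x S_3 (6T5, order 18), A_4 x C_2 (6T6, order 24), S_4 (6T8, order 24), S_3 x S_3 (6T9, order 36), S_4 x C_2 (6T11, order 48), (S_3 x S_3) : C_2 (6T13, order 72), PGL(2,5) (6T14, order 120), S_6 (6T16, order 720). By Dedekind's theorem, for a prime p not dividing disc(f) the degrees of the irreducible factors of f mod p form the cycle type of an element of G. Factoring f modulo the 28 such primes p <= 127 (skipping 3, 17, 43, which divide the discriminant), each new pattern first appears at: mod 2: f = (x^6 + x + 1), pattern 6; mod 7: f = (x + 6)(x^2 + 3x + 6)(x^3 + 5x^2 + x + 3), pattern 3+2+1; mod 11: f = (x^2 + 2x + 2)(x^4 + 9x^3 + 2x^2 + 7), pattern 4+2; mod 13: f = (x + 5)(x + 10)(x^2 + x + 3)(x^2 + 10x + 6), pattern 2+2+1+1; mod 61: f = (x + 2)(x + 4)(x + 10)(x + 21)(x^2 + 24x + 50), pattern 2+1+1+1+1; mod 97: f = (x + 10)(x + 12)(x + 49)(x^3 + 26x^2 + 60x + 34), pattern 3+1+1+1; mod 113: f = (x^2 + 4x + 10)(x^2 + 45x + 105)(x^2 + 64x + 72), pattern 2+2+2; mod 127: f = (x^3 + 39x^2 + 18x + 106)(x^3 + 88x^2 + 106x + 18), pattern 3+3. No other pattern occurs in this range, so the set of observed cycle types is {6, 3+2+1, 4+2, 2+2+1+1, 2+1+1+1+1, 3+1+1+1, 2+2+2, 3+3}. The candidates containing elements of all these cycle types are (S_3 x S_3) : C_2 (6T13) of order 72, S_6 (6T16) of order 720; the others are excluded. The observed types are precisely the cycle types that occur in (S_3 x S_3) : C_2 (6T13) (apart from the identity). Each of the other remaining candidates has further cycle types, and by the Chebotarev density theorem the matching factorization patterns would occur for a proportion of primes equal to their share of the group: S_6 (6T16) additionally contains elements of type 5+1, 4+1+1 (234 of its 720 elements, about 32% of primes). None of the 28 primes tested shows any such pattern (for each of these groups the chance of that is below 10^-4), which rules them out. Hence G = (S_3 x S_3) : C_2 (6T13), of order 72.

(S_3 x S_3) : C_2 (also written G72)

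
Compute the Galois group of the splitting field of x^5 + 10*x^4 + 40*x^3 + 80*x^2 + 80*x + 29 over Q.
The polynomial f is an irreducible quintic over Q, so G = Gal(f/Q) is a transitive subgroup of S_5: one of C_5 (5T1, order 5), D_5 (5T2, order 10), F_20 (5T3, order 20), A_5 (5T4, order 60) or S_5 (5T5, order 120). The discriminant of f is 253125, which is not a perfect square, so G is not contained in A_5. The transitive groups of degree 5 not contained in A_5 are: F_20 (5T3, order 20), S_5 (5T5, order 120). By Dedekind's theorem, for a prime p not dividing disc(f) the degrees of the irreducible factors of f mod p form the cycle type of an element of G. Factoring f modulo the 18 such primes p <= 71 (skipping 3, 5, which divide the discriminant), each new pattern first appears at: mod 2: f = (x + 1)(x^4 + x^3 + x^2 + x + 1), pattern 4+1; mod 11: f = (x^5 + 10x^4 + 7x^3 + 3x^2 + 3x + 7), pattern 5; mod 19: f = (x + 11)(x^2 + 2x + 5)(x^2 + 16x + 14), pattern 2+2+1; mod 41: f = (x + 5)(x + 9)(x + 15)(x + 31)(x + 32), pattern 1+1+1+1+1. No other pattern occurs in this range, so the set of observed cycle types is {4+1, 5, 2+2+1, 1+1+1+1+1}. The candidates containing elements of all these cycle types are F_20 (5T3) of order 20, S_5 (5T5) of order 120; the others are excluded. The observed types are precisely the cycle types that occur in F_20 (5T3). Each of the other remaining candidates has further cycle types, and by the Chebotarev density theorem the matching factorization patterns would occur for a proportion of primes equal to their share of the group: S_5 (5T5) additionally contains elements of type 3+2, 3+1+1, 2+1+1+1 (50 of its 120 elements, about 42% of primes). None of the 18 primes tested shows any such pattern (for each of these groups the chance of that is below 10^-4), which rules them out. Hence G = F_20 (5T3), of order 20.

5T3: F_20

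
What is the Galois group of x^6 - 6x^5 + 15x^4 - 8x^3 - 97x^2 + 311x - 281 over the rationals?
The polynomial f is an irreducible sextic over Q, so G = Gal(f/Q) is one of the 16 transitive subgroups 6T1, ..., 6T16 of S_6. The discriminant of f is 60811095694181, which is not a perfect square, so G is not contained in A_6. The transitive groups of degree 6 not contained in A_6 are: C_6 (6T1, order 6), S_3 (6T2, order 6), D_6 (6T3, order 12), C_3 x S_3 (6T5, order 18), A_4 x C_2 (6T6, order 24), S_4 (6T8, order 24), S_3 x S_3 (6T9, order 36), S_4 x C_2 (6T11, order 48), (S_3 x S_3) : C_2 (6T13, order 72), PGL(2,5) (6T14, order 120), S_6 (6T16, order 720). By Dedekind's theorem, for a prime p not dividing disc(f) the degrees of the irreducible factors of f mod p form the cycle type of an element of G. Factoring f modulo the 6 such primes p <= 17 (skipping 7, which divides the discriminant), each new pattern first appears at: mod 2: f = (x^6 + x^4 + x^2 + x + 1), pattern 6; mod 5: f = (x + 4)(x^5 + 2x^2 + 1), pattern 5+1; mod 17: f = (x + 2)(x^2 + 4x + 1)(x^3 + 5x^2 + 10x + 4), pattern 3+2+1. No other pattern occurs in this range, so the set of observed cycle types is {6, 5+1, 3+2+1}. Among the candidates above, the only group containing elements of all these cycle types is S_6 (6T16); every other candidate lacks at least one of them. Hence G = S_6 (6T16), of order 720.

S_6 (order 720)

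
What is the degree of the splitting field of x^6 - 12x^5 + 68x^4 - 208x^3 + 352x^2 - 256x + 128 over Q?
The degree of the splitting field over Q equals the order of the Galois group, so first determine the group. The polynomial f is an irreducible sextic over Q, so G = Gal(f/Q) is one of the 16 transitive subgroups 6T1, ..., 6T16 of S_6. The discriminant of f is -201485505789952, which is not a perfect square, so G is not contained in A_6. The transitive groups of degree 6 not contained in A_6 are: C_6 (6T1, order 6), S_3 (6T2, order 6), D_6 (6T3, order 12), C_3 x S_3 (6T5, order 18), A_4 x C_2 (6T6, order 24), S_4 (6T8, order 24), S_3 x S_3 (6T9, order 36), S_4 x C_2 (6T11, order 48), (S_3 x S_3) : C_2 (6T13, order 72), PGL(2,5) (6T14, order 120), S_6 (6T16, order 720). By Dedekind's theorem, for a prime p not dividing disc(f) the degrees of the irreducible factors of f mod p form the cycle type of an element of G. Factoring f modulo the 29 such primes p <= 113 (skipping 2, which divides the discriminant), each new pattern first appears at: mod 3: f = (x^6 + 2x^4 + 2x^3 + x^2 + 2x + 2), pattern 6; mod 5: f = (x + 1)(x^2 + 3x + 3)(x^3 + 4x^2 + x + 1), pattern 3+2+1; mod 7: f = (x^2 + x + 4)(x^4 + x^3 + 5x + 4), pattern 4+2; mod 17: f = (x^3 + 11x^2 + 16x + 7)(x^3 + 11x^2 + 16x + 11), pattern 3+3; mod 19: f = (x^2 + x + 14)(x^2 + 9x + 7)(x^2 + 16x + 11), pattern 2+2+2; mod 37: f = (x + 3)(x + 29)(x^2 + 2x + 32)(x^2 + 28x + 6), pattern 2+2+1+1; mod 41: f = (x + 1)(x + 2)(x + 32)(x^3 + 35x^2 + 16x + 2), pattern 3+1+1+1; mod 113: f = (x + 20)(x + 40)(x + 43)(x + 44)(x^2 + 67x + 48), pattern 2+1+1+1+1. No other pattern occurs in this range, so the set of observed cycle types is {6, 3+2+1, 4+2, 3+3, 2+2+2, 2+2+1+1, 3+1+1+1, 2+1+1+1+1}. The candidates containing elements of all these cycle types are (S_3 x S_3) : C_2 (6T13) of order 72, S_6 (6T16) of order 720; the others are excluded. The observed types are precisely the cycle types that occur in (S_3 x S_3) : C_2 (6T13) (apart from the identity). Each of the other remaining candidates has further cycle types, and by the Chebotarev density theorem the matching factorization patterns would occur for a proportion of primes equal to their share of the group: S_6 (6T16) additionally contains elements of type 5+1, 4+1+1 (234 of its 720 elements, about 32% of primes). None of the 29 primes tested shows any such pattern (for each of these groups the chance of that is below 10^-4), which rules them out. Hence G = (S_3 x S_3) : C_2 (6T13), of order 72. The Galois group (S_3 x S_3) : C_2 (6T13) has order 72, so the splitting field has degree 72 over Q.

72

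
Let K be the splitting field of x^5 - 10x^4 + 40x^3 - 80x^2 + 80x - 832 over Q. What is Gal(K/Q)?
F_20, the Frobenius group of order 20

The polynomial f is an irreducible quintic over Q, so G = Gal(f/Q) is a transitive subgroup of S_5: one of C_5 (5T1, order 5), D_5 (5T2, order 10), F_20 (5T3, order 20), A_5 (5T4, order 60) or S_5 (5T5, order 120). The discriminant of f is 1280000000000000, which is not a perfect square, so G is not contained in A_5. The transitive groups of degree 5 not contained in A_5 are: F_20 (5T3, order 20), S_5 (5T5, order 120). By Dedekind's theorem, for a prime p not dividing disc(f) the degrees of the irreducible factors of f mod p form the cycle type of an element of G. Factoring f modulo the 18 such primes p <= 71 (skipping 2, 5, which divide the discriminant), each new pattern first appears at: mod 3: f = (x + 2)(x^4 + x^2 + 2x + 1), pattern 4+1; mod 11: f = (x^5 + x^4 + 7x^3 + 8x^2 + 3x + 4), pattern 5; mod 19: f = (x + 2)(x^2 + 12x + 7)(x^2 + 14x + 3), pattern 2+2+1; mod 31: f = (x + 9)(x + 11)(x + 19)(x + 20)(x + 24), pattern 1+1+1+1+1. No other pattern occurs in this range, so the set of observed cycle types is {4+1, 5, 2+2+1, 1+1+1+1+1}. The candidates containing elements of all these cycle types are F_20 (5T3) of order 20, S_5 (5T5) of order 120; the others are excluded. The observed types are precisely the cycle types that occur in F_20 (5T3). Each of the other remaining candidates has further cycle types, and by the Chebotarev density theorem the matching factorization patterns would occur for a proportion of primes equal to their share of the group: S_5 (5T5) additionally contains elements of type 3+2, 3+1+1, 2+1+1+1 (50 of its 120 elements, about 42% of primes). None of the 18 primes tested shows any such pattern (for each of these groups the chance of that is below 10^-4), which rules them out. Hence G = F_20 (5T3), of order 20.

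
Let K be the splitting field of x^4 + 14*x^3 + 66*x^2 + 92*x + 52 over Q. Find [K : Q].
The degree of the splitting field over Q equals the order of the Galois group, so first determine the group. The polynomial is an irreducible quartic over Q and its discriminant is 41990400 = 6480^2, a perfect square, so the Galois group is contained in A_4. The resolvent cubic y^3 - 66*y^2 + 1080*y - 4928 splits completely over Q, which gives the Klein four-group V_4. The Galois group V_4 (4T2) has order 4, so the splitting field has degree 4 over Q.

4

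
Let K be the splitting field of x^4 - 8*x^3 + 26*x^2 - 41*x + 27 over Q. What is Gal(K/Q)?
The polynomial is an irreducible quartic over Q and its discriminant is 229, which is not a perfect square, so the Galois group is not contained in A_4. The resolvent cubic y^3 - 26*y^2 + 220*y - 601 is irreducible over Q. An irreducible resolvent with non-square discriminant gives S_4.

S_4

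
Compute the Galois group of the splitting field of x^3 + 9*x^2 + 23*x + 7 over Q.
S_3, the symmetric group on 3 letters

The polynomial is an irreducible cubic over Q and its discriminant is -1472, which is not a perfect square. For an irreducible cubic, a non-square discriminant gives Galois group S_3.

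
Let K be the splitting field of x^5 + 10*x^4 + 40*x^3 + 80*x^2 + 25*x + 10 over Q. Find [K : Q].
The degree of the splitting field over Q equals the order of the Galois group, so first determine the group. The polynomial f is an irreducible quintic over Q, so G = Gal(f/Q) is a transitive subgroup of S_5: one of C_5 (5T1, order 5), D_5 (5T2, order 10), F_20 (5T3, order 20), A_5 (5T4, order 60) or S_5 (5T5, order 120). The discriminant of f is 58564000000 = 242000^2, a perfect square, so G is contained in A_5. The transitive groups of degree 5 contained in A_5 are: C_5 (5T1, order 5), D_5 (5T2, order 10), A_5 (5T4, order 60). By Dedekind's theorem, for a prime p not dividing disc(f) the degrees of the irreducible factors of f mod p form the cycle type of an element of G. Factoring f modulo the 3 such primes p <= 13 (skipping 2, 5, 11, which divide the discriminant), each new pattern first appears at: mod 3: f = (x^5 + x^4 + x^3 + 2x^2 + x + 1), pattern 5; mod 13: f = (x + 8)(x + 10)(x^3 + 5x^2 + 5), pattern 3+1+1. No other pattern occurs in this range, so the set of observed cycle types is {5, 3+1+1}. Among the candidates above, the only group containing elements of all these cycle types is A_5 (5T4) — each of C_5 (5T1), D_5 (5T2) lacks at least one of them. Hence G = A_5 (5T4), of order 60. The Galois group A_5 (5T4) has order 60, so the splitting field has degree 60 over Q.

60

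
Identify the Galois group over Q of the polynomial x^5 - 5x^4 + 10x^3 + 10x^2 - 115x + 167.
F_20, the Frobenius group of order 20

The polynomial f is an irreducible quintic over Q, so G = Gal(f/Q) is a transitive subgroup of S_5: one of C_5 (5T1, order 5), D_5 (5T2, order 10), F_20 (5T3, order 20), A_5 (5T4, order 60) or S_5 (5T5, order 120). The discriminant of f is 4992800000, which is not a perfect square, so G is not contained in A_5. The transitive groups of degree 5 not contained in A_5 are: F_20 (5T3, order 20), S_5 (5T5, order 120). By Dedekind's theorem, for a prime p not dividing disc(f) the degrees of the irreducible factors of f mod p form the cycle type of an element of G. Factoring f modulo the 18 such primes p <= 71 (skipping 2, 5, which divide the discriminant), each new pattern first appears at: mod 3: f = (x + 1)(x^4 + x^2 + 2), pattern 4+1; mod 11: f = (x^5 + 6x^4 + 10x^3 + 10x^2 + 6x + 2), pattern 5; mod 19: f = (x + 7)(x^2 + 16)(x^2 + 7x + 2), pattern 2+2+1. No other pattern occurs in this range, so the set of observed cycle types is {4+1, 5, 2+2+1}. The candidates containing elements of all these cycle types are F_20 (5T3) of order 20, S_5 (5T5) of order 120; the others are excluded. The observed types are precisely the cycle types that occur in F_20 (5T3) (apart from the identity). Each of the other remaining candidates has further cycle types, and by the Chebotarev density theorem the matching factorization patterns would occur for a proportion of primes equal to their share of the group: S_5 (5T5) additionally contains elements of type 3+2, 3+1+1, 2+1+1+1 (50 of its 120 elements, about 42% of primes). None of the 18 primes tested shows any such pattern (for each of these groups the chance of that is below 10^-4), which rules them out. Hence G = F_20 (5T3), of order 20.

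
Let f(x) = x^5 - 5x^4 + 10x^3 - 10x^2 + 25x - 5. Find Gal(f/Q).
The polynomial f is an irreducible quintic over Q, so G = Gal(f/Q) is a transitive subgroup of S_5: one of C_5 (5T1, order 5), D_5 (5T2, order 10), F_20 (5T3, order 20), A_5 (5T4, order 60) or S_5 (5T5, order 120). The discriminant of f is 1024000000 = 32000^2, a perfect square, so G is contained in A_5. The transitive groups of degree 5 contained in A_5 are: C_5 (5T1, order 5), D_5 (5T2, order 10), A_5 (5T4, order 60). By Dedekind's theorem, for a prime p not dividing disc(f) the degrees of the irreducible factors of f mod p form the cycle type of an element of G. Factoring f modulo the 2 such primes p <= 7 (skipping 2, 5, which divide the discriminant), each new pattern first appears at: mod 3: f = (x^5 + x^4 + x^3 + 2x^2 + x + 1), pattern 5; mod 7: f = (x + 1)(x + 2)(x^3 + 6x^2 + 4x + 1), pattern 3+1+1. No other pattern occurs in this range, so the set of observed cycle types is {5, 3+1+1}. Among the candidates above, the only group containing elements of all these cycle types is A_5 (5T4) — each of C_5 (5T1), D_5 (5T2) lacks at least one of them. Hence G = A_5 (5T4), of order 60.

5T4: A_5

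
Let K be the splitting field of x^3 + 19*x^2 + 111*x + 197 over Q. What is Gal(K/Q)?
The polynomial is an irreducible cubic over Q and its discriminant is 3136 = 56^2, a perfect square. For an irreducible cubic, a square discriminant forces the Galois group to be A_3, the cyclic group of order 3.

C_3 (also written C3)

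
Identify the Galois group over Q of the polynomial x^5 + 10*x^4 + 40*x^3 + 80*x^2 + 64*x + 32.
5T5: S_5

The polynomial f is an irreducible quintic over Q, so G = Gal(f/Q) is a transitive subgroup of S_5: one of C_5 (5T1, order 5), D_5 (5T2, order 10), F_20 (5T3, order 20), A_5 (5T4, order 60) or S_5 (5T5, order 120). The discriminant of f is 3008364544, which is not a perfect square, so G is not contained in A_5. The transitive groups of degree 5 not contained in A_5 are: F_20 (5T3, order 20), S_5 (5T5, order 120). By Dedekind's theorem, for a prime p not dividing disc(f) the degrees of the irreducible factors of f mod p form the cycle type of an element of G. Factoring f modulo the 3 such primes p <= 7 (skipping 2, which divides the discriminant), each new pattern first appears at: mod 3: f = (x^5 + x^4 + x^3 + 2x^2 + x + 2), pattern 5; mod 7: f = (x^2 + 6x + 6)(x^3 + 4x^2 + 3x + 3), pattern 3+2. No other pattern occurs in this range, so the set of observed cycle types is {5, 3+2}. Among the candidates above, the only group containing elements of all these cycle types is S_5 (5T5) — F_20 (5T3) lacks at least one of them. Hence G = S_5 (5T5), of order 120.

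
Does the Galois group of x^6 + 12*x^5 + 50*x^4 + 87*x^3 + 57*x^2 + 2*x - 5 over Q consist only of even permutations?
The polynomial is irreducible of degree 6 over Q. Its discriminant is 30991489 = 5567^2, a perfect square. A Galois group lies in the alternating group exactly when the discriminant is a square in Q, so the Galois group (PSL(2,5)) is contained in A_6.

Yes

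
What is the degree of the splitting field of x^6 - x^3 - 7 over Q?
The degree of the splitting field over Q equals the order of the Galois group, so first determine the group. The polynomial f is an irreducible sextic over Q, so G = Gal(f/Q) is one of the 16 transitive subgroups 6T1, ..., 6T16 of S_6. The discriminant of f is 871199469, which is not a perfect square, so G is not contained in A_6. The transitive groups of degree 6 not contained in A_6 are: C_6 (6T1, order 6), S_3 (6T2, order 6), D_6 (6T3, order 12), C_3 x S_3 (6T5, order 18), A_4 x C_2 (6T6, order 24), S_4 (6T8, order 24), S_3 x S_3 (6T9, order 36), S_4 x C_2 (6T11, order 48), (S_3 x S_3) : C_2 (6T13, order 72), PGL(2,5) (6T14, order 120), S_6 (6T16, order 720). By Dedekind's theorem, for a prime p not dividing disc(f) the degrees of the irreducible factors of f mod p form the cycle type of an element of G. Factoring f modulo the 16 such primes p <= 67 (skipping 3, 7, 29, which divide the discriminant), each new pattern first appears at: mod 2: f = (x^6 + x^3 + 1), pattern 6; mod 5: f = (x + 1)(x + 2)(x^2 + 3x + 4)(x^2 + 4x + 1), pattern 2+2+1+1; mod 13: f = (x + 2)(x + 5)(x + 6)(x^3 + 4), pattern 3+1+1+1; mod 19: f = (x^2 + 10x + 15)(x^2 + 13x + 13)(x^2 + 15x + 10), pattern 2+2+2; mod 67: f = (x^3 + 18)(x^3 + 48), pattern 3+3. No other pattern occurs in this range, so the set of observed cycle types is {6, 2+2+1+1, 3+1+1+1, 2+2+2, 3+3}. The candidates containing elements of all these cycle types are S_3 x S_3 (6T9) of order 36, (S_3 x S_3) : C_2 (6T13) of order 72, S_6 (6T16) of order 720; the others are excluded. The observed types are precisely the cycle types that occur in S_3 x S_3 (6T9) (apart from the identity). Each of the other remaining candidates has further cycle types, and by the Chebotarev density theorem the matching factorization patterns would occur for a proportion of primes equal to their share of the group: (S_3 x S_3) : C_2 (6T13) additionally contains elements of type 4+2, 3+2+1, 2+1+1+1+1 (36 of its 72 elements, about 50% of primes); S_6 (6T16) additionally contains elements of type 5+1, 4+2, 4+1+1, 3+2+1, 2+1+1+1+1 (459 of its 720 elements, about 64% of primes). None of the 16 primes tested shows any such pattern (for each of these groups the chance of that is below 10^-4), which rules them out. Hence G = S_3 x S_3 (6T9), of order 36. The Galois group S_3 x S_3 (6T9) has order 36, so the splitting field has degree 36 over Q.

36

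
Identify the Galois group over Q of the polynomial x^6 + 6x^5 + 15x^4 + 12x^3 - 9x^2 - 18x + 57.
C_6

The polynomial f is an irreducible sextic over Q, so G = Gal(f/Q) is one of the 16 transitive subgroups 6T1, ..., 6T16 of S_6. The discriminant of f is -21134460321792, which is not a perfect square, so G is not contained in A_6. The transitive groups of degree 6 not contained in A_6 are: C_6 (6T1, order 6), S_3 (6T2, order 6), D_6 (6T3, order 12), C_3 x S_3 (6T5, order 18), A_4 x C_2 (6T6, order 24), S_4 (6T8, order 24), S_3 x S_3 (6T9, order 36), S_4 x C_2 (6T11, order 48), (S_3 x S_3) : C_2 (6T13, order 72), PGL(2,5) (6T14, order 120), S_6 (6T16, order 720). By Dedekind's theorem, for a prime p not dividing disc(f) the degrees of the irreducible factors of f mod p form the cycle type of an element of G. Factoring f modulo the 37 such primes p <= 167 (skipping 2, 3, which divide the discriminant), each new pattern first appears at: mod 5: f = (x^6 + x^5 + 2x^3 + x^2 + 2x + 2), pattern 6; mod 7: f = (x^3 + 3x^2 + 3x + 3)(x^3 + 3x^2 + 3x + 5), pattern 3+3; mod 17: f = (x^2 + 11x + 14)(x^2 + 13x + 16)(x^2 + 16x + 2), pattern 2+2+2; mod 19: f = (x)(x + 9)(x + 11)(x + 13)(x + 14)(x + 16), pattern 1+1+1+1+1+1. No other pattern occurs in this range, so the set of observed cycle types is {6, 3+3, 2+2+2, 1+1+1+1+1+1}. The candidates containing elements of all these cycle types are C_6 (6T1) of order 6, D_6 (6T3) of order 12, C_3 x S_3 (6T5) of order 18, A_4 x C_2 (6T6) of order 24, S_3 x S_3 (6T9) of order 36, S_4 x C_2 (6T11) of order 48, (S_3 x S_3) : C_2 (6T13) of order 72, PGL(2,5) (6T14) of order 120, S_6 (6T16) of order 720; the others are excluded. The observed types are precisely the cycle types that occur in C_6 (6T1). Each of the other remaining candidates has further cycle types, and by the Chebotarev density theorem the matching factorization patterns would occur for a proportion of primes equal to their share of the group: D_6 (6T3) additionally contains elements of type 2+2+1+1 (3 of its 12 elements, about 25% of primes); C_3 x S_3 (6T5) additionally contains elements of type 3+1+1+1 (4 of its 18 elements, about 22% of primes); A_4 x C_2 (6T6) additionally contains elements of type 2+2+1+1, 2+1+1+1+1 (6 of its 24 elements, about 25% of primes); S_3 x S_3 (6T9) additionally contains elements of type 3+1+1+1, 2+2+1+1 (13 of its 36 elements, about 36% of primes); S_4 x C_2 (6T11) additionally contains elements of type 4+2, 4+1+1, 2+2+1+1, 2+1+1+1+1 (24 of its 48 elements, about 50% of primes); (S_3 x S_3) : C_2 (6T13) additionally contains elements of type 4+2, 3+2+1, 3+1+1+1, 2+2+1+1, 2+1+1+1+1 (49 of its 72 elements, about 68% of primes); PGL(2,5) (6T14) additionally contains elements of type 5+1, 4+1+1, 2+2+1+1 (69 of its 120 elements, about 58% of primes); S_6 (6T16) additionally contains elements of type 5+1, 4+2, 4+1+1, 3+2+1, 3+1+1+1, 2+2+1+1, 2+1+1+1+1 (544 of its 720 elements, about 76% of primes). None of the 37 primes tested shows any such pattern (for each of these groups the chance of that is below 10^-4), which rules them out. Hence G = C_6 (6T1), of order 6.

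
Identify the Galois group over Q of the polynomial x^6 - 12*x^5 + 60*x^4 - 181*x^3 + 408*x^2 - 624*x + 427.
The polynomial f is an irreducible sextic over Q, so G = Gal(f/Q) is one of the 16 transitive subgroups 6T1, ..., 6T16 of S_6. The discriminant of f is -2573642648187, which is not a perfect square, so G is not contained in A_6. The transitive groups of degree 6 not contained in A_6 are: C_6 (6T1, order 6), S_3 (6T2, order 6), D_6 (6T3, order 12), C_3 x S_3 (6T5, order 18), A_4 x C_2 (6T6, order 24), S_4 (6T8, order 24), S_3 x S_3 (6T9, order 36), S_4 x C_2 (6T11, order 48), (S_3 x S_3) : C_2 (6T13, order 72), PGL(2,5) (6T14, order 120), S_6 (6T16, order 720). By Dedekind's theorem, for a prime p not dividing disc(f) the degrees of the irreducible factors of f mod p form the cycle type of an element of G. Factoring f modulo the 26 such primes p <= 127 (skipping 3, 13, 17, 41, 43, which divide the discriminant), each new pattern first appears at: mod 2: f = (x^6 + x^3 + 1), pattern 6; mod 7: f = (x)(x^2 + 4x + 5)(x^3 + 5x^2 + 4), pattern 3+2+1; mod 11: f = (x^2 + 5x + 10)(x^4 + 5x^3 + 3x^2 + 7x + 2), pattern 4+2; mod 31: f = (x + 6)(x + 25)(x^2 + 9x + 15)(x^2 + 10x + 22), pattern 2+2+1+1; mod 61: f = (x)(x + 10)(x + 27)(x + 52)(x^2 + 21x + 23), pattern 2+1+1+1+1; mod 97: f = (x + 22)(x + 33)(x + 88)(x^3 + 39x^2 + 72x + 46), pattern 3+1+1+1; mod 113: f = (x^2 + 42x + 108)(x^2 + 71x + 44)(x^2 + 101x + 90), pattern 2+2+2; mod 127: f = (x^3 + 43x^2 + 15x + 65)(x^3 + 72x^2 + 124x + 73), pattern 3+3. No other pattern occurs in this range, so the set of observed cycle types is {6, 3+2+1, 4+2, 2+2+1+1, 2+1+1+1+1, 3+1+1+1, 2+2+2, 3+3}. The candidates containing elements of all these cycle types are (S_3 x S_3) : C_2 (6T13) of order 72, S_6 (6T16) of order 720; the others are excluded. The observed types are precisely the cycle types that occur in (S_3 x S_3) : C_2 (6T13) (apart from the identity). Each of the other remaining candidates has further cycle types, and by the Chebotarev density theorem the matching factorization patterns would occur for a proportion of primes equal to their share of the group: S_6 (6T16) additionally contains elements of type 5+1, 4+1+1 (234 of its 720 elements, about 32% of primes). None of the 26 primes tested shows any such pattern (for each of these groups the chance of that is below 10^-4), which rules them out. Hence G = (S_3 x S_3) : C_2 (6T13), of order 72.

(S_3 x S_3) : C_2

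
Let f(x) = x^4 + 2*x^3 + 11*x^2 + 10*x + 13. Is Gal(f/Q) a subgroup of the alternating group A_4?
Yes

The polynomial is irreducible of degree 4 over Q. Its discriminant is 389376 = 624^2, a perfect square. A Galois group lies in the alternating group exactly when the discriminant is a square in Q, so the Galois group (V_4) is contained in A_4.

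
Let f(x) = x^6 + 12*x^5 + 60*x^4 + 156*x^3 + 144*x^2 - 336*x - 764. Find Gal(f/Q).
The polynomial f is an irreducible sextic over Q, so G = Gal(f/Q) is one of the 16 transitive subgroups 6T1, ..., 6T16 of S_6. The discriminant of f is 5114284084297728, which is not a perfect square, so G is not contained in A_6. The transitive groups of degree 6 not contained in A_6 are: C_6 (6T1, order 6), S_3 (6T2, order 6), D_6 (6T3, order 12), C_3 x S_3 (6T5, order 18), A_4 x C_2 (6T6, order 24), S_4 (6T8, order 24), S_3 x S_3 (6T9, order 36), S_4 x C_2 (6T11, order 48), (S_3 x S_3) : C_2 (6T13, order 72), PGL(2,5) (6T14, order 120), S_6 (6T16, order 720). By Dedekind's theorem, for a prime p not dividing disc(f) the degrees of the irreducible factors of f mod p form the cycle type of an element of G. Factoring f modulo the 79 such primes p <= 431 (skipping 2, 3, 31, 59, which divide the discriminant), each new pattern first appears at: mod 5: f = (x^2 + 2)(x^2 + 3x + 4)(x^2 + 4x + 2), pattern 2+2+2; mod 7: f = (x^3 + 6x^2 + x + 2)(x^3 + 6x^2 + 2x + 3), pattern 3+3; mod 13: f = (x^6 + 12x^5 + 8x^4 + x^2 + 2x + 3), pattern 6; mod 17: f = (x + 1)(x + 4)(x^2 + 2x + 6)(x^2 + 5x + 5), pattern 2+2+1+1; mod 127: f = (x + 9)(x + 26)(x + 49)(x + 96)(x + 98)(x + 115), pattern 1+1+1+1+1+1. No other pattern occurs in this range, so the set of observed cycle types is {2+2+2, 3+3, 6, 2+2+1+1, 1+1+1+1+1+1}. The candidates containing elements of all these cycle types are D_6 (6T3) of order 12, A_4 x C_2 (6T6) of order 24, S_3 x S_3 (6T9) of order 36, S_4 x C_2 (6T11) of order 48, (S_3 x S_3) : C_2 (6T13) of order 72, PGL(2,5) (6T14) of order 120, S_6 (6T16) of order 720; the others are excluded. The observed types are precisely the cycle types that occur in D_6 (6T3). Each of the other remaining candidates has further cycle types, and by the Chebotarev density theorem the matching factorization patterns would occur for a proportion of primes equal to their share of the group: A_4 x C_2 (6T6) additionally contains elements of type 2+1+1+1+1 (3 of its 24 elements, about 12% of primes); S_3 x S_3 (6T9) additionally contains elements of type 3+1+1+1 (4 of its 36 elements, about 11% of primes); S_4 x C_2 (6T11) additionally contains elements of type 4+2, 4+1+1, 2+1+1+1+1 (15 of its 48 elements, about 31% of primes); (S_3 x S_3) : C_2 (6T13) additionally contains elements of type 4+2, 3+2+1, 3+1+1+1, 2+1+1+1+1 (40 of its 72 elements, about 56% of primes); PGL(2,5) (6T14) additionally contains elements of type 5+1, 4+1+1 (54 of its 120 elements, about 45% of primes); S_6 (6T16) additionally contains elements of type 5+1, 4+2, 4+1+1, 3+2+1, 3+1+1+1, 2+1+1+1+1 (499 of its 720 elements, about 69% of primes). None of the 79 primes tested shows any such pattern (for each of these groups the chance of that is below 10^-4), which rules them out. Hence G = D_6 (6T3), of order 12.

D_6 (order 12)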